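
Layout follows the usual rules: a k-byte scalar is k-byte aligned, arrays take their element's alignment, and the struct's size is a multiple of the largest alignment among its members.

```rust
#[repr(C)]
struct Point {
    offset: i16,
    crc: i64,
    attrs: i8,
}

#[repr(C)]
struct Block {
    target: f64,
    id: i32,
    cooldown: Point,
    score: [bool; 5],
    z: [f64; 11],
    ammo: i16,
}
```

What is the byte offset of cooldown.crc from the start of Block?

Point: @0: offset [2B, align 2] → 2; +6 pad (align 8); @8: crc [8B, align 8] → 16; @16: attrs [1B, align 1] → 17; +7 tail pad (align 8); size 24, align 8
@0: target [8B, align 8] → 8
@8: id [4B, align 4] → 12
+4 pad (align 8)
@16: cooldown [24B, align 8] → 40
within Point: crc at 8
16 + 8 = 24

24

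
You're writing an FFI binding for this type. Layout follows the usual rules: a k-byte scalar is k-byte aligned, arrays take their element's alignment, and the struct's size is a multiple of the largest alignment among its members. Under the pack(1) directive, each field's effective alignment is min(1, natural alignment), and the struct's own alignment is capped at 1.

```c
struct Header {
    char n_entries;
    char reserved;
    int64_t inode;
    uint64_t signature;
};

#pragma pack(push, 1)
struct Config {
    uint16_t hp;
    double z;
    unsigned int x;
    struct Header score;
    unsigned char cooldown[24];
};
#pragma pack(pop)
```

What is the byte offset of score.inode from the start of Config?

22

Header: n_entries at 0 (size 1, align 1) → ends 1; reserved at 1 (size 1, align 1) → ends 2; pad 6 to align 8 for inode; inode at 8 (size 8, align 8) → ends 16; signature at 16 (size 8, align 8) → ends 24; total 24 bytes, alignment 8
hp at 0 (size 2, align 1) → ends 2
z at 2 (size 8, align 1) → ends 10
x at 10 (size 4, align 1) → ends 14
score at 14 (size 24, align 1) → ends 38
within Header: inode at 8
14 + 8 = 22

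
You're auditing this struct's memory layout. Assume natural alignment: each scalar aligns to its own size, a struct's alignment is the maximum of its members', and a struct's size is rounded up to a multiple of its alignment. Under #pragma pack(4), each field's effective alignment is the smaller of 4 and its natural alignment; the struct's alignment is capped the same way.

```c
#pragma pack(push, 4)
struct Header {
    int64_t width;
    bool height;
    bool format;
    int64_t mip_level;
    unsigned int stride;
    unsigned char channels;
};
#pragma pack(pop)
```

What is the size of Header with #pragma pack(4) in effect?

28

width at 0 (size 8, align 4) → ends 8
height at 8 (size 1, align 1) → ends 9
format at 9 (size 1, align 1) → ends 10
pad 2 to align 4 for mip_level
mip_level at 12 (size 8, align 4) → ends 20
stride at 20 (size 4, align 4) → ends 24
channels at 24 (size 1, align 1) → ends 25
tail pad 3 to reach multiple of 4
total 28 bytes, alignment 4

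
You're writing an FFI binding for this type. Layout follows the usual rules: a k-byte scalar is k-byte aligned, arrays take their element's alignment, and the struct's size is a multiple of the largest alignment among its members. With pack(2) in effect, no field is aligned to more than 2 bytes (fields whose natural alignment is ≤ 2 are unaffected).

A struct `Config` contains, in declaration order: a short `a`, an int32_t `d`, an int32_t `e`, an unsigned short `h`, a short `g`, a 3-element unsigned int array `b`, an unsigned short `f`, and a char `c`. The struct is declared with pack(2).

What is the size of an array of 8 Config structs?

a at 0 (size 2, align 2) → ends 2
d at 2 (size 4, align 2) → ends 6
e at 6 (size 4, align 2) → ends 10
h at 10 (size 2, align 2) → ends 12
g at 12 (size 2, align 2) → ends 14
b at 14 (size 12, align 2) → ends 26
f at 26 (size 2, align 2) → ends 28
c at 28 (size 1, align 1) → ends 29
tail pad 1 to reach multiple of 2
total 30 bytes, alignment 2
array of 8: 8 × 30 = 240

240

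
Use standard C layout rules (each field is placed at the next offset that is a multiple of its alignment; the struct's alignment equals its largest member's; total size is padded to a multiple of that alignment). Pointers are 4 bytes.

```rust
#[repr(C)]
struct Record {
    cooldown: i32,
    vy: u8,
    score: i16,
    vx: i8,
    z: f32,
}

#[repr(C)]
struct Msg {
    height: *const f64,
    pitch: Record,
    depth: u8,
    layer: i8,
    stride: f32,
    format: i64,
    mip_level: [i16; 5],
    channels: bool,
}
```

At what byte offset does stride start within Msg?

24

Record: cooldown at 0 (size 4, align 4) → ends 4; vy at 4 (size 1, align 1) → ends 5; pad 1 to align 2 for score; score at 6 (size 2, align 2) → ends 8; vx at 8 (size 1, align 1) → ends 9; pad 3 to align 4 for z; z at 12 (size 4, align 4) → ends 16; total 16 bytes, alignment 4
height at 0 (size 4, align 4) → ends 4
pitch at 4 (size 16, align 4) → ends 20
depth at 20 (size 1, align 1) → ends 21
layer at 21 (size 1, align 1) → ends 22
pad 2 to align 4 for stride
stride at 24 (size 4, align 4) → ends 28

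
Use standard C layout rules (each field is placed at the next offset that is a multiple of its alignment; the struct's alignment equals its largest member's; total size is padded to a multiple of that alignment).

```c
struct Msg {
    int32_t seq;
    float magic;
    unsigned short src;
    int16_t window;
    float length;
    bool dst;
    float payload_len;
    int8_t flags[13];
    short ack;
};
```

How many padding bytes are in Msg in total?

4

seq at 0 (size 4, align 4) → ends 4
magic at 4 (size 4, align 4) → ends 8
src at 8 (size 2, align 2) → ends 10
window at 10 (size 2, align 2) → ends 12
length at 12 (size 4, align 4) → ends 16
dst at 16 (size 1, align 1) → ends 17
pad 3 to align 4 for payload_len
payload_len at 20 (size 4, align 4) → ends 24
flags at 24 (size 13, align 1) → ends 37
pad 1 to align 2 for ack
ack at 38 (size 2, align 2) → ends 40
total 40 bytes, alignment 4
data bytes 36, size 40 → padding 4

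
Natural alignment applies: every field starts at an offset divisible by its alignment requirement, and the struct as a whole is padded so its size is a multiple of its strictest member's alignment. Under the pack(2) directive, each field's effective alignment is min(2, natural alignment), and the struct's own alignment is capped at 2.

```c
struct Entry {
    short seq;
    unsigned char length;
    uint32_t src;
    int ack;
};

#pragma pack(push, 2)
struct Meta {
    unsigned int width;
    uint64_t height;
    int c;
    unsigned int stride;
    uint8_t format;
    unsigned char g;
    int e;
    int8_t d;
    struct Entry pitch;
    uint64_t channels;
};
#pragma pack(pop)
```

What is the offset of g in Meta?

Entry: @0: seq [2B, align 2] → 2; @2: length [1B, align 1] → 3; +1 pad (align 4); @4: src [4B, align 4] → 8; @8: ack [4B, align 4] → 12; size 12, align 4
@0: width [4B, align 2] → 4
@4: height [8B, align 2] → 12
@12: c [4B, align 2] → 16
@16: stride [4B, align 2] → 20
@20: format [1B, align 1] → 21
@21: g [1B, align 1] → 22

21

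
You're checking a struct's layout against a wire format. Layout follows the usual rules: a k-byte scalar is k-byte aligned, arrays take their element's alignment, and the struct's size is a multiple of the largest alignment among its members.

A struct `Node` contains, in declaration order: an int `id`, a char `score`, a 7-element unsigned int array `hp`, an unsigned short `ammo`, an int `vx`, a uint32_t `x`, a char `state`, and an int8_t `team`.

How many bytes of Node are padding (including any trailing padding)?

7

@0: id [4B, align 4] → 4
@4: score [1B, align 1] → 5
+3 pad (align 4)
@8: hp [28B, align 4] → 36
@36: ammo [2B, align 2] → 38
+2 pad (align 4)
@40: vx [4B, align 4] → 44
@44: x [4B, align 4] → 48
@48: state [1B, align 1] → 49
@49: team [1B, align 1] → 50
+2 tail pad (align 4)
size 52, align 4
data bytes 45, size 52 → padding 7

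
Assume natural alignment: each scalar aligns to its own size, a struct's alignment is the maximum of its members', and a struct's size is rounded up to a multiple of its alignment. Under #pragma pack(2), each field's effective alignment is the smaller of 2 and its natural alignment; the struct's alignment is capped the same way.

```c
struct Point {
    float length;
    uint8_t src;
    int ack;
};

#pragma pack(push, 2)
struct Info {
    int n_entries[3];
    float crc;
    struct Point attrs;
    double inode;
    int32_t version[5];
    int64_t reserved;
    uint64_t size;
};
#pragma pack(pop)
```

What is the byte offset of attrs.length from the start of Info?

Point: @0: length [4B, align 4] → 4; @4: src [1B, align 1] → 5; +3 pad (align 4); @8: ack [4B, align 4] → 12; size 12, align 4
@0: n_entries [12B, align 2] → 12
@12: crc [4B, align 2] → 16
@16: attrs [12B, align 2] → 28
within Point: length at 0
16 + 0 = 16

16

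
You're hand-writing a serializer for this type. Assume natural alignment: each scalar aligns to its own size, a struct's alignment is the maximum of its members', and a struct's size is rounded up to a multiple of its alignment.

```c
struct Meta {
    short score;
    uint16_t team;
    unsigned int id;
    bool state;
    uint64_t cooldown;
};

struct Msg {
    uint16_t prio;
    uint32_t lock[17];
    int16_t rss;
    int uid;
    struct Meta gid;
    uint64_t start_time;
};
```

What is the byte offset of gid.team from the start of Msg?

Meta: 0..2  score  (2B, 2-aligned); 2..4  team  (2B, 2-aligned); 4..8  id  (4B, 4-aligned); 8..9  state  (1B, 1-aligned); 9..16  -- padding (7B); 16..24  cooldown  (8B, 8-aligned); sizeof = 24, alignof = 8
0..2  prio  (2B, 2-aligned)
2..4  -- padding (2B)
4..72  lock  (68B, 4-aligned)
72..74  rss  (2B, 2-aligned)
74..76  -- padding (2B)
76..80  uid  (4B, 4-aligned)
80..104  gid  (24B, 8-aligned)
within Meta: team at 2
80 + 2 = 82

82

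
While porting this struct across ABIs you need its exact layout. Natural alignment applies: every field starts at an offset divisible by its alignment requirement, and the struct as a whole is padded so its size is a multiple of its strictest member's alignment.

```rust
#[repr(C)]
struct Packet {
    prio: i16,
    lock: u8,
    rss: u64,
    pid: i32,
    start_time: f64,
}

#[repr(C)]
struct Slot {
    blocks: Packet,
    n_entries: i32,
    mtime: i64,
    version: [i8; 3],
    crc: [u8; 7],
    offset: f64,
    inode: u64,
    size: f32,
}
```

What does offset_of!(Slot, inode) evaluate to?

72

Packet: prio at 0 (size 2, align 2) → ends 2; lock at 2 (size 1, align 1) → ends 3; pad 5 to align 8 for rss; rss at 8 (size 8, align 8) → ends 16; pid at 16 (size 4, align 4) → ends 20; pad 4 to align 8 for start_time; start_time at 24 (size 8, align 8) → ends 32; total 32 bytes, alignment 8
blocks at 0 (size 32, align 8) → ends 32
n_entries at 32 (size 4, align 4) → ends 36
pad 4 to align 8 for mtime
mtime at 40 (size 8, align 8) → ends 48
version at 48 (size 3, align 1) → ends 51
crc at 51 (size 7, align 1) → ends 58
pad 6 to align 8 for offset
offset at 64 (size 8, align 8) → ends 72
inode at 72 (size 8, align 8) → ends 80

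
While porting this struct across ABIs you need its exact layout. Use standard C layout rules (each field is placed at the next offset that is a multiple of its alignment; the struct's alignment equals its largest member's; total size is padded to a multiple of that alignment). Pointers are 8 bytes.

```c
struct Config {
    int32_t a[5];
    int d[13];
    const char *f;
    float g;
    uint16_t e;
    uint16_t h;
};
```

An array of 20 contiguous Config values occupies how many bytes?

0..20  a  (20B, 4-aligned)
20..72  d  (52B, 4-aligned)
72..80  f  (8B, 8-aligned)
80..84  g  (4B, 4-aligned)
84..86  e  (2B, 2-aligned)
86..88  h  (2B, 2-aligned)
sizeof = 88, alignof = 8
array of 20: 20 × 88 = 1760

1760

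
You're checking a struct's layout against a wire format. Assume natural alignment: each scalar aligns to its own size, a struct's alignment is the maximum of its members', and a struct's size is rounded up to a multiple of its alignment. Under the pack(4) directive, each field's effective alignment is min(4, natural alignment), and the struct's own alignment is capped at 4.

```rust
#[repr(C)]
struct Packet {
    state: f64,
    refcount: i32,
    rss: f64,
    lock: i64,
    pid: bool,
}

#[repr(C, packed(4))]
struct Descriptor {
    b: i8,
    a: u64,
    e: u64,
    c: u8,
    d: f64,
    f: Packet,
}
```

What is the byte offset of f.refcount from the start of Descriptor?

Packet: 0..8  state  (8B, 8-aligned); 8..12  refcount  (4B, 4-aligned); 12..16  -- padding (4B); 16..24  rss  (8B, 8-aligned); 24..32  lock  (8B, 8-aligned); 32..33  pid  (1B, 1-aligned); 33..40  -- tail padding (7B); sizeof = 40, alignof = 8
0..1  b  (1B, 1-aligned)
1..4  -- padding (3B)
4..12  a  (8B, 4-aligned)
12..20  e  (8B, 4-aligned)
20..21  c  (1B, 1-aligned)
21..24  -- padding (3B)
24..32  d  (8B, 4-aligned)
32..72  f  (40B, 4-aligned)
within Packet: refcount at 8
32 + 8 = 40

40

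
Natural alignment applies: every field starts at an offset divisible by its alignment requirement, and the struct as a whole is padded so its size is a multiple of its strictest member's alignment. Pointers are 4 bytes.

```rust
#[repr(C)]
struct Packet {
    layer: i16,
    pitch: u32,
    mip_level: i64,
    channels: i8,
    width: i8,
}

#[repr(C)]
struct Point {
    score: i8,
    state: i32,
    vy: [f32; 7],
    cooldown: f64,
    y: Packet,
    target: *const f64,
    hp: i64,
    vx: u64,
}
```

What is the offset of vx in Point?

Packet: layer at 0 (size 2, align 2) → ends 2; pad 2 to align 4 for pitch; pitch at 4 (size 4, align 4) → ends 8; mip_level at 8 (size 8, align 8) → ends 16; channels at 16 (size 1, align 1) → ends 17; width at 17 (size 1, align 1) → ends 18; tail pad 6 to reach multiple of 8; total 24 bytes, alignment 8
score at 0 (size 1, align 1) → ends 1
pad 3 to align 4 for state
state at 4 (size 4, align 4) → ends 8
vy at 8 (size 28, align 4) → ends 36
pad 4 to align 8 for cooldown
cooldown at 40 (size 8, align 8) → ends 48
y at 48 (size 24, align 8) → ends 72
target at 72 (size 4, align 4) → ends 76
pad 4 to align 8 for hp
hp at 80 (size 8, align 8) → ends 88
vx at 88 (size 8, align 8) → ends 96

88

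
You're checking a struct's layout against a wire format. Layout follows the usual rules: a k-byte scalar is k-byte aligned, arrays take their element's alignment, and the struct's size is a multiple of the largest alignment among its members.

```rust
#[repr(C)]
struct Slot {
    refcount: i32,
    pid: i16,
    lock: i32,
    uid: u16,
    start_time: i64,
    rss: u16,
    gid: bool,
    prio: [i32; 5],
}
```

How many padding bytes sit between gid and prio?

@0: refcount [4B, align 4] → 4
@4: pid [2B, align 2] → 6
+2 pad (align 4)
@8: lock [4B, align 4] → 12
@12: uid [2B, align 2] → 14
+2 pad (align 8)
@16: start_time [8B, align 8] → 24
@24: rss [2B, align 2] → 26
@26: gid [1B, align 1] → 27
+1 pad (align 4)
@28: prio [20B, align 4] → 48

1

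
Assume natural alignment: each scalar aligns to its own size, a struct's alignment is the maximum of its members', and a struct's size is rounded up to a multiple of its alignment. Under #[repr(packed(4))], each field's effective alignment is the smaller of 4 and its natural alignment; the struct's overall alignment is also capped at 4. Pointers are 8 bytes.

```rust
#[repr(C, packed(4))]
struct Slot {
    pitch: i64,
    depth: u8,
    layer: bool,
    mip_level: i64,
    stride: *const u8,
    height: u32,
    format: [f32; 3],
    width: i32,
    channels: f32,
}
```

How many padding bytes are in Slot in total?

pitch at 0 (size 8, align 4) → ends 8
depth at 8 (size 1, align 1) → ends 9
layer at 9 (size 1, align 1) → ends 10
pad 2 to align 4 for mip_level
mip_level at 12 (size 8, align 4) → ends 20
stride at 20 (size 8, align 4) → ends 28
height at 28 (size 4, align 4) → ends 32
format at 32 (size 12, align 4) → ends 44
width at 44 (size 4, align 4) → ends 48
channels at 48 (size 4, align 4) → ends 52
total 52 bytes, alignment 4
data bytes 50, size 52 → padding 2

2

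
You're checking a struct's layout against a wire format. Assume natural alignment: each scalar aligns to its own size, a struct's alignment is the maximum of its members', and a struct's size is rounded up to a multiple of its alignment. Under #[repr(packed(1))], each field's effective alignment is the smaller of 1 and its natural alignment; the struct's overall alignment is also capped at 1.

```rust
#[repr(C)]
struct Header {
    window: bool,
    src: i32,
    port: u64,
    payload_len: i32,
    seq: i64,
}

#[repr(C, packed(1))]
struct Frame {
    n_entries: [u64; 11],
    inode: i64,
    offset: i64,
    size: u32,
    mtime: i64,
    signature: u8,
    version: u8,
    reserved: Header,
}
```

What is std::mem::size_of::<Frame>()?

150 bytes

Header: @0: window [1B, align 1] → 1; +3 pad (align 4); @4: src [4B, align 4] → 8; @8: port [8B, align 8] → 16; @16: payload_len [4B, align 4] → 20; +4 pad (align 8); @24: seq [8B, align 8] → 32; size 32, align 8
@0: n_entries [88B, align 1] → 88
@88: inode [8B, align 1] → 96
@96: offset [8B, align 1] → 104
@104: size [4B, align 1] → 108
@108: mtime [8B, align 1] → 116
@116: signature [1B, align 1] → 117
@117: version [1B, align 1] → 118
@118: reserved [32B, align 1] → 150
size 150, align 1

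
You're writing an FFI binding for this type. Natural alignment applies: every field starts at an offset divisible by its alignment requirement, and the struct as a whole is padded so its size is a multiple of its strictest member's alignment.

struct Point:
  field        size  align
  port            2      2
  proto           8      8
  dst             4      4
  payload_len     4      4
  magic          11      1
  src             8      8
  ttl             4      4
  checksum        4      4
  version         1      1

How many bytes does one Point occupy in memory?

64

port at 0 (size 2, align 2) → ends 2
pad 6 to align 8 for proto
proto at 8 (size 8, align 8) → ends 16
dst at 16 (size 4, align 4) → ends 20
payload_len at 20 (size 4, align 4) → ends 24
magic at 24 (size 11, align 1) → ends 35
pad 5 to align 8 for src
src at 40 (size 8, align 8) → ends 48
ttl at 48 (size 4, align 4) → ends 52
checksum at 52 (size 4, align 4) → ends 56
version at 56 (size 1, align 1) → ends 57
tail pad 7 to reach multiple of 8
total 64 bytes, alignment 8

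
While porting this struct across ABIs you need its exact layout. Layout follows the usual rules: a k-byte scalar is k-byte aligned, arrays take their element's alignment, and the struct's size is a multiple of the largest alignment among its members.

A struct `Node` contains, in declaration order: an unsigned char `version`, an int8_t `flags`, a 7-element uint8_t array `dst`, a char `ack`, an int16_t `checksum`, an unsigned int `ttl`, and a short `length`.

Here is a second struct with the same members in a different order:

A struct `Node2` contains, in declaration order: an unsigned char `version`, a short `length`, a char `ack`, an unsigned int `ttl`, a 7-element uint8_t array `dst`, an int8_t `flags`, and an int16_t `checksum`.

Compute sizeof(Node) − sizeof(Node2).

-4

@0: version [1B, align 1] → 1
@1: flags [1B, align 1] → 2
@2: dst [7B, align 1] → 9
@9: ack [1B, align 1] → 10
@10: checksum [2B, align 2] → 12
@12: ttl [4B, align 4] → 16
@16: length [2B, align 2] → 18
+2 tail pad (align 4)
size 20, align 4
— Node2 —
@0: version [1B, align 1] → 1
+1 pad (align 2)
@2: length [2B, align 2] → 4
@4: ack [1B, align 1] → 5
+3 pad (align 4)
@8: ttl [4B, align 4] → 12
@12: dst [7B, align 1] → 19
@19: flags [1B, align 1] → 20
@20: checksum [2B, align 2] → 22
+2 tail pad (align 4)
size 24, align 4
20 − 24 = -4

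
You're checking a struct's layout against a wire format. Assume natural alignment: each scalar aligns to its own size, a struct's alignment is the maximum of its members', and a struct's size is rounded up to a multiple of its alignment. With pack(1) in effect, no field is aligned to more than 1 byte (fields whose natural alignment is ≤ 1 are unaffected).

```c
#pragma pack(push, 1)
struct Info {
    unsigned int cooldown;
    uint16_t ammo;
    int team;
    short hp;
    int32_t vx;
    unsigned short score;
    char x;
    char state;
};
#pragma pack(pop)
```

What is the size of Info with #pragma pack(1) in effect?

20

0..4  cooldown  (4B, 1-aligned)
4..6  ammo  (2B, 1-aligned)
6..10  team  (4B, 1-aligned)
10..12  hp  (2B, 1-aligned)
12..16  vx  (4B, 1-aligned)
16..18  score  (2B, 1-aligned)
18..19  x  (1B, 1-aligned)
19..20  state  (1B, 1-aligned)
sizeof = 20, alignof = 1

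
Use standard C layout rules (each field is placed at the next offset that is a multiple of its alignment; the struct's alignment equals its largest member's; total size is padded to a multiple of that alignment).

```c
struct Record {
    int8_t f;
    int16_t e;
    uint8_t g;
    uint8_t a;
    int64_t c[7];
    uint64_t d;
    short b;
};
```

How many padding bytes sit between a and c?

2

f at 0 (size 1, align 1) → ends 1
pad 1 to align 2 for e
e at 2 (size 2, align 2) → ends 4
g at 4 (size 1, align 1) → ends 5
a at 5 (size 1, align 1) → ends 6
pad 2 to align 8 for c
c at 8 (size 56, align 8) → ends 64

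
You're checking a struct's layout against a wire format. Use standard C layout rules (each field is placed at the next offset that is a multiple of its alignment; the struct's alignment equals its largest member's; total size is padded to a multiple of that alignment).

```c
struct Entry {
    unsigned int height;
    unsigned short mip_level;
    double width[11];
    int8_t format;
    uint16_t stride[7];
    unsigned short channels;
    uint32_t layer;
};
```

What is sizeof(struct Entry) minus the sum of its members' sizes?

5

@0: height [4B, align 4] → 4
@4: mip_level [2B, align 2] → 6
+2 pad (align 8)
@8: width [88B, align 8] → 96
@96: format [1B, align 1] → 97
+1 pad (align 2)
@98: stride [14B, align 2] → 112
@112: channels [2B, align 2] → 114
+2 pad (align 4)
@116: layer [4B, align 4] → 120
size 120, align 8
data bytes 115, size 120 → padding 5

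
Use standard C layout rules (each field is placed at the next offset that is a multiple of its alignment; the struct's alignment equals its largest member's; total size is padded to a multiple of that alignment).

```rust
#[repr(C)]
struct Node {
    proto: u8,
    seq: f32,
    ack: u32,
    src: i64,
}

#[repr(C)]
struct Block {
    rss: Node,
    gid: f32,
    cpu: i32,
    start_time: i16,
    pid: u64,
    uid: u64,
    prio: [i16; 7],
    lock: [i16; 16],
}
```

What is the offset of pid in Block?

Node: 0..1  proto  (1B, 1-aligned); 1..4  -- padding (3B); 4..8  seq  (4B, 4-aligned); 8..12  ack  (4B, 4-aligned); 12..16  -- padding (4B); 16..24  src  (8B, 8-aligned); sizeof = 24, alignof = 8
0..24  rss  (24B, 8-aligned)
24..28  gid  (4B, 4-aligned)
28..32  cpu  (4B, 4-aligned)
32..34  start_time  (2B, 2-aligned)
34..40  -- padding (6B)
40..48  pid  (8B, 8-aligned)

40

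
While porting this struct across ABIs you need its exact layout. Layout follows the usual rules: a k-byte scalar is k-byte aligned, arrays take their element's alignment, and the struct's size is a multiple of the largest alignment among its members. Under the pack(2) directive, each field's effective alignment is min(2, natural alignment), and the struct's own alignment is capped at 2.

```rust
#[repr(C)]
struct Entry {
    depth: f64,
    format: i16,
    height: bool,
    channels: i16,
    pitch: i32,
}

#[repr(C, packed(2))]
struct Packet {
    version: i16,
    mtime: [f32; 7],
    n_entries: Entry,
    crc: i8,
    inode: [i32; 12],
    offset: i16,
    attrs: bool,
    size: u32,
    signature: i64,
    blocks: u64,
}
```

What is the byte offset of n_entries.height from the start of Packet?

Entry: @0: depth [8B, align 8] → 8; @8: format [2B, align 2] → 10; @10: height [1B, align 1] → 11; +1 pad (align 2); @12: channels [2B, align 2] → 14; +2 pad (align 4); @16: pitch [4B, align 4] → 20; +4 tail pad (align 8); size 24, align 8
@0: version [2B, align 2] → 2
@2: mtime [28B, align 2] → 30
@30: n_entries [24B, align 2] → 54
within Entry: height at 10
30 + 10 = 40

40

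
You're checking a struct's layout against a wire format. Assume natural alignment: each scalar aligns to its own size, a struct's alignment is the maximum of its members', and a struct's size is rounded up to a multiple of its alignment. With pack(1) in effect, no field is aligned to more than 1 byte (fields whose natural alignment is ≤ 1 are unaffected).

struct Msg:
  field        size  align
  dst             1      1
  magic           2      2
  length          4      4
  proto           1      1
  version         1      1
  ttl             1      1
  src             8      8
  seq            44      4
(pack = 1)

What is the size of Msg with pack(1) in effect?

0..1  dst  (1B, 1-aligned)
1..3  magic  (2B, 1-aligned)
3..7  length  (4B, 1-aligned)
7..8  proto  (1B, 1-aligned)
8..9  version  (1B, 1-aligned)
9..10  ttl  (1B, 1-aligned)
10..18  src  (8B, 1-aligned)
18..62  seq  (44B, 1-aligned)
sizeof = 62, alignof = 1

62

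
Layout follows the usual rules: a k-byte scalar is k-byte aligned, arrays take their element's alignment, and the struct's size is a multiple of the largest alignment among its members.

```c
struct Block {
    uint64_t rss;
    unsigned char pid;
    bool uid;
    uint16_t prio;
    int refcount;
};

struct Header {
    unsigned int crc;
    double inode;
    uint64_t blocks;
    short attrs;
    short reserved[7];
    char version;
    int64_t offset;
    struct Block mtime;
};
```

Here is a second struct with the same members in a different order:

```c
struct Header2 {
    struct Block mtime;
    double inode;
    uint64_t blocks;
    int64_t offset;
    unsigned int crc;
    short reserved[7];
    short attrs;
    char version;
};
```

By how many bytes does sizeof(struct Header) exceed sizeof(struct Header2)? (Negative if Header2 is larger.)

8

Block: rss at 0 (size 8, align 8) → ends 8; pid at 8 (size 1, align 1) → ends 9; uid at 9 (size 1, align 1) → ends 10; prio at 10 (size 2, align 2) → ends 12; refcount at 12 (size 4, align 4) → ends 16; total 16 bytes, alignment 8
crc at 0 (size 4, align 4) → ends 4
pad 4 to align 8 for inode
inode at 8 (size 8, align 8) → ends 16
blocks at 16 (size 8, align 8) → ends 24
attrs at 24 (size 2, align 2) → ends 26
reserved at 26 (size 14, align 2) → ends 40
version at 40 (size 1, align 1) → ends 41
pad 7 to align 8 for offset
offset at 48 (size 8, align 8) → ends 56
mtime at 56 (size 16, align 8) → ends 72
total 72 bytes, alignment 8
— Header2 —
mtime at 0 (size 16, align 8) → ends 16
inode at 16 (size 8, align 8) → ends 24
blocks at 24 (size 8, align 8) → ends 32
offset at 32 (size 8, align 8) → ends 40
crc at 40 (size 4, align 4) → ends 44
reserved at 44 (size 14, align 2) → ends 58
attrs at 58 (size 2, align 2) → ends 60
version at 60 (size 1, align 1) → ends 61
tail pad 3 to reach multiple of 8
total 64 bytes, alignment 8
72 − 64 = 8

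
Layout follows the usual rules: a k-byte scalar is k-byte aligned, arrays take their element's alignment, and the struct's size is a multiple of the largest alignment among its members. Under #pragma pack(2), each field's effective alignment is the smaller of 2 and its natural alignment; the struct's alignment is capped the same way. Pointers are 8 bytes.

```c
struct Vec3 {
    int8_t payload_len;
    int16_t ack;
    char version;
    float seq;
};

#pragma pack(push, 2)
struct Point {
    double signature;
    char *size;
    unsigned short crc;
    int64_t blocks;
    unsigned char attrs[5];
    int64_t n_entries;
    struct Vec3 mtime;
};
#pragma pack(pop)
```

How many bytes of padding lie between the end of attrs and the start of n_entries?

Vec3: 0..1  payload_len  (1B, 1-aligned); 1..2  -- padding (1B); 2..4  ack  (2B, 2-aligned); 4..5  version  (1B, 1-aligned); 5..8  -- padding (3B); 8..12  seq  (4B, 4-aligned); sizeof = 12, alignof = 4
0..8  signature  (8B, 2-aligned)
8..16  size  (8B, 2-aligned)
16..18  crc  (2B, 2-aligned)
18..26  blocks  (8B, 2-aligned)
26..31  attrs  (5B, 1-aligned)
31..32  -- padding (1B)
32..40  n_entries  (8B, 2-aligned)

1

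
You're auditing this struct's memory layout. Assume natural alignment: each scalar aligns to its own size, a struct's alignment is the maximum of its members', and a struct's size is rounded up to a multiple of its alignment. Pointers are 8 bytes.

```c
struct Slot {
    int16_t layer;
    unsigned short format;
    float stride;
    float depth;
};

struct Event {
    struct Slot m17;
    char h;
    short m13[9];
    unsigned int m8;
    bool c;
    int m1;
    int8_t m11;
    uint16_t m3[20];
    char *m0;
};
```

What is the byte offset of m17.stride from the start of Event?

4

Slot: 0..2  layer  (2B, 2-aligned); 2..4  format  (2B, 2-aligned); 4..8  stride  (4B, 4-aligned); 8..12  depth  (4B, 4-aligned); sizeof = 12, alignof = 4
0..12  m17  (12B, 4-aligned)
within Slot: stride at 4
0 + 4 = 4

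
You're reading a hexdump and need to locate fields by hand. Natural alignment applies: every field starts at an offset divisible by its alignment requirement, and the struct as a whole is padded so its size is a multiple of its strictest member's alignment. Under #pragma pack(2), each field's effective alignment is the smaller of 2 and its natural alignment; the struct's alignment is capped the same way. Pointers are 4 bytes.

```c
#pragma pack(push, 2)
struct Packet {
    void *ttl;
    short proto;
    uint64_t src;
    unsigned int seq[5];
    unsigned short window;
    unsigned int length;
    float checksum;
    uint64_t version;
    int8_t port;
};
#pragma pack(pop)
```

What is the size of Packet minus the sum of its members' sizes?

ttl at 0 (size 4, align 2) → ends 4
proto at 4 (size 2, align 2) → ends 6
src at 6 (size 8, align 2) → ends 14
seq at 14 (size 20, align 2) → ends 34
window at 34 (size 2, align 2) → ends 36
length at 36 (size 4, align 2) → ends 40
checksum at 40 (size 4, align 2) → ends 44
version at 44 (size 8, align 2) → ends 52
port at 52 (size 1, align 1) → ends 53
tail pad 1 to reach multiple of 2
total 54 bytes, alignment 2
data bytes 53, size 54 → padding 1

1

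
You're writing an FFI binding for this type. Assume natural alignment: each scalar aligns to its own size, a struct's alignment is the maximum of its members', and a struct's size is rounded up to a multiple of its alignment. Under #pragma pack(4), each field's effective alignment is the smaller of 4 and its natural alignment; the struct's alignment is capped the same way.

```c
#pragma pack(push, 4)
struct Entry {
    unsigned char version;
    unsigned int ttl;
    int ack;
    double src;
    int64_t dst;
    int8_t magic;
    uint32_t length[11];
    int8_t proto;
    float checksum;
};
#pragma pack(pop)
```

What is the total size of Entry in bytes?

@0: version [1B, align 1] → 1
+3 pad (align 4)
@4: ttl [4B, align 4] → 8
@8: ack [4B, align 4] → 12
@12: src [8B, align 4] → 20
@20: dst [8B, align 4] → 28
@28: magic [1B, align 1] → 29
+3 pad (align 4)
@32: length [44B, align 4] → 76
@76: proto [1B, align 1] → 77
+3 pad (align 4)
@80: checksum [4B, align 4] → 84
size 84, align 4

84 bytes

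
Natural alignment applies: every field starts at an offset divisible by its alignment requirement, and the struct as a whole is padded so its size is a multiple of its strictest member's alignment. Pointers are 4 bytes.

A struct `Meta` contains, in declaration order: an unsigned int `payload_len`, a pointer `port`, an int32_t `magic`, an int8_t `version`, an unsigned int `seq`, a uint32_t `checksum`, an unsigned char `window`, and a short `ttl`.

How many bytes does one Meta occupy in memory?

28

payload_len at 0 (size 4, align 4) → ends 4
port at 4 (size 4, align 4) → ends 8
magic at 8 (size 4, align 4) → ends 12
version at 12 (size 1, align 1) → ends 13
pad 3 to align 4 for seq
seq at 16 (size 4, align 4) → ends 20
checksum at 20 (size 4, align 4) → ends 24
window at 24 (size 1, align 1) → ends 25
pad 1 to align 2 for ttl
ttl at 26 (size 2, align 2) → ends 28
total 28 bytes, alignment 4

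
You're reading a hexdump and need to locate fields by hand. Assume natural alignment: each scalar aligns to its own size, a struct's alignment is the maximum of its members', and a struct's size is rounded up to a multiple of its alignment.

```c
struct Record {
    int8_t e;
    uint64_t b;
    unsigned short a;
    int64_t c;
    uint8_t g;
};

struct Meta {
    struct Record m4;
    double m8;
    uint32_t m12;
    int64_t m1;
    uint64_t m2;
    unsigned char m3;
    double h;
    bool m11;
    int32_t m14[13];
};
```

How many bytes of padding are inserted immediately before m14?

3

Record: @0: e [1B, align 1] → 1; +7 pad (align 8); @8: b [8B, align 8] → 16; @16: a [2B, align 2] → 18; +6 pad (align 8); @24: c [8B, align 8] → 32; @32: g [1B, align 1] → 33; +7 tail pad (align 8); size 40, align 8
@0: m4 [40B, align 8] → 40
@40: m8 [8B, align 8] → 48
@48: m12 [4B, align 4] → 52
+4 pad (align 8)
@56: m1 [8B, align 8] → 64
@64: m2 [8B, align 8] → 72
@72: m3 [1B, align 1] → 73
+7 pad (align 8)
@80: h [8B, align 8] → 88
@88: m11 [1B, align 1] → 89
+3 pad (align 4)
@92: m14 [52B, align 4] → 144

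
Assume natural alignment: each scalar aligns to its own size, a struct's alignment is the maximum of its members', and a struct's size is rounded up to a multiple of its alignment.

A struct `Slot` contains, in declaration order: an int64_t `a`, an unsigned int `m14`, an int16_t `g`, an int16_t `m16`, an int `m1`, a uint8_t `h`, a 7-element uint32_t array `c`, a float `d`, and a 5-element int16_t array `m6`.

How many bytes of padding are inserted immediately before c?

3

0..8  a  (8B, 8-aligned)
8..12  m14  (4B, 4-aligned)
12..14  g  (2B, 2-aligned)
14..16  m16  (2B, 2-aligned)
16..20  m1  (4B, 4-aligned)
20..21  h  (1B, 1-aligned)
21..24  -- padding (3B)
24..52  c  (28B, 4-aligned)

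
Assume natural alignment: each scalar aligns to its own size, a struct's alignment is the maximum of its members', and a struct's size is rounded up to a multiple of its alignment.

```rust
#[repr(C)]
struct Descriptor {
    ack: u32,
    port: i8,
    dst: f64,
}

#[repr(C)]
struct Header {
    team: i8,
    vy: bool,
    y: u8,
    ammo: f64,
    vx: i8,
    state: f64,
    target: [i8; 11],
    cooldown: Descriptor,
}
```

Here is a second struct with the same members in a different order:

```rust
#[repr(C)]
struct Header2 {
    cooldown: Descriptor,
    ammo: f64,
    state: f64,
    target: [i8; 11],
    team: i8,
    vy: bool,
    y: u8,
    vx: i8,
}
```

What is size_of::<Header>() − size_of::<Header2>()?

16

Descriptor: ack at 0 (size 4, align 4) → ends 4; port at 4 (size 1, align 1) → ends 5; pad 3 to align 8 for dst; dst at 8 (size 8, align 8) → ends 16; total 16 bytes, alignment 8
team at 0 (size 1, align 1) → ends 1
vy at 1 (size 1, align 1) → ends 2
y at 2 (size 1, align 1) → ends 3
pad 5 to align 8 for ammo
ammo at 8 (size 8, align 8) → ends 16
vx at 16 (size 1, align 1) → ends 17
pad 7 to align 8 for state
state at 24 (size 8, align 8) → ends 32
target at 32 (size 11, align 1) → ends 43
pad 5 to align 8 for cooldown
cooldown at 48 (size 16, align 8) → ends 64
total 64 bytes, alignment 8
— Header2 —
cooldown at 0 (size 16, align 8) → ends 16
ammo at 16 (size 8, align 8) → ends 24
state at 24 (size 8, align 8) → ends 32
target at 32 (size 11, align 1) → ends 43
team at 43 (size 1, align 1) → ends 44
vy at 44 (size 1, align 1) → ends 45
y at 45 (size 1, align 1) → ends 46
vx at 46 (size 1, align 1) → ends 47
tail pad 1 to reach multiple of 8
total 48 bytes, alignment 8
64 − 48 = 16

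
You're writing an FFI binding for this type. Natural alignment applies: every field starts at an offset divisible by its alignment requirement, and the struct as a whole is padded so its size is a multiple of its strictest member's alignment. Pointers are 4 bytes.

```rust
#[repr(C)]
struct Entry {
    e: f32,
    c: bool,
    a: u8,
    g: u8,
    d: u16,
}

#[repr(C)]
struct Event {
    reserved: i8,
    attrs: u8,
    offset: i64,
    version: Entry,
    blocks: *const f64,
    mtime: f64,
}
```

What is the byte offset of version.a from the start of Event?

Entry: 0..4  e  (4B, 4-aligned); 4..5  c  (1B, 1-aligned); 5..6  a  (1B, 1-aligned); 6..7  g  (1B, 1-aligned); 7..8  -- padding (1B); 8..10  d  (2B, 2-aligned); 10..12  -- tail padding (2B); sizeof = 12, alignof = 4
0..1  reserved  (1B, 1-aligned)
1..2  attrs  (1B, 1-aligned)
2..8  -- padding (6B)
8..16  offset  (8B, 8-aligned)
16..28  version  (12B, 4-aligned)
within Entry: a at 5
16 + 5 = 21

21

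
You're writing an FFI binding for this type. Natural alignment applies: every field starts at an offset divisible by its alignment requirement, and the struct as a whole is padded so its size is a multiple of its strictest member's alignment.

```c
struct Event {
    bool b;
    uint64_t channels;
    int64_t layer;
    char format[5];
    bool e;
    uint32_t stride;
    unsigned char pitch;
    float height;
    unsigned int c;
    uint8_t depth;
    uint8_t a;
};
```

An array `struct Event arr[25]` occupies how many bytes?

1400

0..1  b  (1B, 1-aligned)
1..8  -- padding (7B)
8..16  channels  (8B, 8-aligned)
16..24  layer  (8B, 8-aligned)
24..29  format  (5B, 1-aligned)
29..30  e  (1B, 1-aligned)
30..32  -- padding (2B)
32..36  stride  (4B, 4-aligned)
36..37  pitch  (1B, 1-aligned)
37..40  -- padding (3B)
40..44  height  (4B, 4-aligned)
44..48  c  (4B, 4-aligned)
48..49  depth  (1B, 1-aligned)
49..50  a  (1B, 1-aligned)
50..56  -- tail padding (6B)
sizeof = 56, alignof = 8
array of 25: 25 × 56 = 1400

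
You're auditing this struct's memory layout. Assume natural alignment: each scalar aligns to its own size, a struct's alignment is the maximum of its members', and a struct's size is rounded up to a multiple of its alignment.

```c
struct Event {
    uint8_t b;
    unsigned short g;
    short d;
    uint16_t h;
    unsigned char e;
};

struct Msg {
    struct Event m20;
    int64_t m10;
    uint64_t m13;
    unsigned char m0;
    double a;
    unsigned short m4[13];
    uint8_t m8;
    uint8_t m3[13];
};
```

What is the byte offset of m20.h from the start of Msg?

Event: @0: b [1B, align 1] → 1; +1 pad (align 2); @2: g [2B, align 2] → 4; @4: d [2B, align 2] → 6; @6: h [2B, align 2] → 8; @8: e [1B, align 1] → 9; +1 tail pad (align 2); size 10, align 2
@0: m20 [10B, align 2] → 10
within Event: h at 6
0 + 6 = 6

6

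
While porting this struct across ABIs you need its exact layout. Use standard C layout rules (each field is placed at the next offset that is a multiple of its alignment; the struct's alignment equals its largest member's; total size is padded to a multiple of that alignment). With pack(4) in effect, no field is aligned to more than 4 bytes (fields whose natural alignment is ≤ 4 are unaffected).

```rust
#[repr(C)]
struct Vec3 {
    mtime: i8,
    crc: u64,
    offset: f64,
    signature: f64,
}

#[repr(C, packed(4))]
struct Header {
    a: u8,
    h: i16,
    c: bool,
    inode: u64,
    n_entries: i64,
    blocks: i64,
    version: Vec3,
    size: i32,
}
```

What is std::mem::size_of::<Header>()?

68 bytes

Vec3: mtime at 0 (size 1, align 1) → ends 1; pad 7 to align 8 for crc; crc at 8 (size 8, align 8) → ends 16; offset at 16 (size 8, align 8) → ends 24; signature at 24 (size 8, align 8) → ends 32; total 32 bytes, alignment 8
a at 0 (size 1, align 1) → ends 1
pad 1 to align 2 for h
h at 2 (size 2, align 2) → ends 4
c at 4 (size 1, align 1) → ends 5
pad 3 to align 4 for inode
inode at 8 (size 8, align 4) → ends 16
n_entries at 16 (size 8, align 4) → ends 24
blocks at 24 (size 8, align 4) → ends 32
version at 32 (size 32, align 4) → ends 64
size at 64 (size 4, align 4) → ends 68
total 68 bytes, alignment 4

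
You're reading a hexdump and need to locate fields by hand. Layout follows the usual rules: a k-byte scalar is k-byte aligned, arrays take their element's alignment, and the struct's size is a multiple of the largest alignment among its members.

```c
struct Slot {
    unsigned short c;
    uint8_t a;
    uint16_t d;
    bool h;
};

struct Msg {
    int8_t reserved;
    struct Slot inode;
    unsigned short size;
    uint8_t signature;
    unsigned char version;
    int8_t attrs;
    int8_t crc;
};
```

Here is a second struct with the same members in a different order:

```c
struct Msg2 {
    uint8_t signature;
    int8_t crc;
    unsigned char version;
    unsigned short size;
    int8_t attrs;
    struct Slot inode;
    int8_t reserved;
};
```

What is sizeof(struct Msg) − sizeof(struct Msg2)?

Slot: 0..2  c  (2B, 2-aligned); 2..3  a  (1B, 1-aligned); 3..4  -- padding (1B); 4..6  d  (2B, 2-aligned); 6..7  h  (1B, 1-aligned); 7..8  -- tail padding (1B); sizeof = 8, alignof = 2
0..1  reserved  (1B, 1-aligned)
1..2  -- padding (1B)
2..10  inode  (8B, 2-aligned)
10..12  size  (2B, 2-aligned)
12..13  signature  (1B, 1-aligned)
13..14  version  (1B, 1-aligned)
14..15  attrs  (1B, 1-aligned)
15..16  crc  (1B, 1-aligned)
sizeof = 16, alignof = 2
— Msg2 —
0..1  signature  (1B, 1-aligned)
1..2  crc  (1B, 1-aligned)
2..3  version  (1B, 1-aligned)
3..4  -- padding (1B)
4..6  size  (2B, 2-aligned)
6..7  attrs  (1B, 1-aligned)
7..8  -- padding (1B)
8..16  inode  (8B, 2-aligned)
16..17  reserved  (1B, 1-aligned)
17..18  -- tail padding (1B)
sizeof = 18, alignof = 2
16 − 18 = -2

-2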